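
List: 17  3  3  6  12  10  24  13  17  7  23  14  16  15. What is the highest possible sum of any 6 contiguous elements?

Each size-6 window and its sum:
17 3 3 6 12 10 → sum 51
3 3 6 12 10 24 → sum 58
3 6 12 10 24 13 → sum 68
6 12 10 24 13 17 → sum 82
12 10 24 13 17 7 → sum 83
10 24 13 17 7 23 → sum 94
24 13 17 7 23 14 → sum 98
13 17 7 23 14 16 → sum 90
17 7 23 14 16 15 → sum 92
Highest of these is 98.

98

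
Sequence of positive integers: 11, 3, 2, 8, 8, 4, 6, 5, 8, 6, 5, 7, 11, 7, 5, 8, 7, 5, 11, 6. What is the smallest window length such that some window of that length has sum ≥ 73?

11

Extend right; whenever the sum reaches 73, record the length and shrink from the left:
add 11: running sum 11 < 73
add 3: running sum 14 < 73
add 2: running sum 16 < 73
add 8: running sum 24 < 73
add 8: running sum 32 < 73
add 4: running sum 36 < 73
add 6: running sum 42 < 73
add 5: running sum 47 < 73
add 8: running sum 55 < 73
add 6: running sum 61 < 73
add 5: running sum 66 < 73
add 7: shortest ending here [11, 3, 2, 8, 8, 4, 6, 5, 8, 6, 5, 7] sum 73, len 12
add 11: shortest ending here [3, 2, 8, 8, 4, 6, 5, 8, 6, 5, 7, 11] sum 73, len 12
add 7: shortest ending here [8, 8, 4, 6, 5, 8, 6, 5, 7, 11, 7] sum 75, len 11
add 5: shortest ending here [8, 8, 4, 6, 5, 8, 6, 5, 7, 11, 7, 5] sum 80, len 12
add 8: shortest ending here [8, 4, 6, 5, 8, 6, 5, 7, 11, 7, 5, 8] sum 80, len 12
add 7: shortest ending here [6, 5, 8, 6, 5, 7, 11, 7, 5, 8, 7] sum 75, len 11
add 5: shortest ending here [5, 8, 6, 5, 7, 11, 7, 5, 8, 7, 5] sum 74, len 11
add 11: shortest ending here [8, 6, 5, 7, 11, 7, 5, 8, 7, 5, 11] sum 80, len 11
add 6: shortest ending here [6, 5, 7, 11, 7, 5, 8, 7, 5, 11, 6] sum 78, len 11
Shortest qualifying length: 11.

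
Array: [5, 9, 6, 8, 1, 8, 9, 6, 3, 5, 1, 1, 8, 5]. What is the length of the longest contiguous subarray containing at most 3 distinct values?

5

[5] 1 distinct, len 1
[5, 9] 2 distinct, len 2
[5, 9, 6] 3 distinct, len 3
[9, 6, 8] 3 distinct, len 3
[6, 8, 1] 3 distinct, len 3
[6, 8, 1, 8] 3 distinct, len 4
[8, 1, 8, 9] 3 distinct, len 4
[8, 9, 6] 3 distinct, len 3
[9, 6, 3] 3 distinct, len 3
[6, 3, 5] 3 distinct, len 3
[3, 5, 1] 3 distinct, len 3
[3, 5, 1, 1] 3 distinct, len 4
[5, 1, 1, 8] 3 distinct, len 4
[5, 1, 1, 8, 5] 3 distinct, len 5
Longest length with ≤3 distinct: 5.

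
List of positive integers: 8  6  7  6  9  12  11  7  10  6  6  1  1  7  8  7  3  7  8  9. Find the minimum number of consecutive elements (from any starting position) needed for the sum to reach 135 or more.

Extend right; whenever the sum reaches 135, record the length and shrink from the left:
add 8: running sum 8 < 135
add 6: running sum 14 < 135
add 7: running sum 21 < 135
add 6: running sum 27 < 135
add 9: running sum 36 < 135
add 12: running sum 48 < 135
add 11: running sum 59 < 135
add 7: running sum 66 < 135
add 10: running sum 76 < 135
add 6: running sum 82 < 135
add 6: running sum 88 < 135
add 1: running sum 89 < 135
add 1: running sum 90 < 135
add 7: running sum 97 < 135
add 8: running sum 105 < 135
add 7: running sum 112 < 135
add 3: running sum 115 < 135
add 7: running sum 122 < 135
add 8: running sum 130 < 135
add 9: shortest ending here [8, 6, 7, 6, 9, 12, 11, 7, 10, 6, 6, 1, 1, 7, 8, 7, 3, 7, 8, 9] sum 139, len 20
Shortest qualifying length: 20.

20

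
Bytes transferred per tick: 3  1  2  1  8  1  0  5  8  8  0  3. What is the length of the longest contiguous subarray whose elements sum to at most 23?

Extend to the right; shrink from the left whenever the sum exceeds 23:
add 3: [3] sum 3, len 1
add 1: [3, 1] sum 4, len 2
add 2: [3, 1, 2] sum 6, len 3
add 1: [3, 1, 2, 1] sum 7, len 4
add 8: [3, 1, 2, 1, 8] sum 15, len 5
add 1: [3, 1, 2, 1, 8, 1] sum 16, len 6
add 0: [3, 1, 2, 1, 8, 1, 0] sum 16, len 7
add 5: [3, 1, 2, 1, 8, 1, 0, 5] sum 21, len 8
add 8: [1, 8, 1, 0, 5, 8] sum 23, len 6
add 8: [1, 0, 5, 8, 8] sum 22, len 5
add 0: [1, 0, 5, 8, 8, 0] sum 22, len 6
add 3: [8, 8, 0, 3] sum 19, len 4
Longest length seen: 8.

8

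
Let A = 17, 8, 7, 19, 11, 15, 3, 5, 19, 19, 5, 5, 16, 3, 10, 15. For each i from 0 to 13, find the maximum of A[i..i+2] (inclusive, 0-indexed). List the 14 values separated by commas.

17, 19, 19, 19, 15, 15, 19, 19, 19, 19, 16, 16, 16, 15

[17, 8, 7] → max 17
[8, 7, 19] → max 19
[7, 19, 11] → max 19
[19, 11, 15] → max 19
[11, 15, 3] → max 15
[15, 3, 5] → max 15
[3, 5, 19] → max 19
[5, 19, 19] → max 19
[19, 19, 5] → max 19
[19, 5, 5] → max 19
[5, 5, 16] → max 16
[5, 16, 3] → max 16
[16, 3, 10] → max 16
[3, 10, 15] → max 15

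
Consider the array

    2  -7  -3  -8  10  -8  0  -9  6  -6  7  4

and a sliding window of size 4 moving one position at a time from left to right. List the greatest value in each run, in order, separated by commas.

2, 10, 10, 10, 10, 6, 6, 7, 7

[2, -7, -3, -8] → max 2
[-7, -3, -8, 10] → max 10
[-3, -8, 10, -8] → max 10
[-8, 10, -8, 0] → max 10
[10, -8, 0, -9] → max 10
[-8, 0, -9, 6] → max 6
[0, -9, 6, -6] → max 6
[-9, 6, -6, 7] → max 7
[6, -6, 7, 4] → max 7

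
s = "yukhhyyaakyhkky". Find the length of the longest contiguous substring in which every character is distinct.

4

[y] len 1
[y, u] len 2
[y, u, k] len 3
[y, u, k, h] len 4
[h] len 1
[h, y] len 2
[y] len 1
[y, a] len 2
[a] len 1
[a, k] len 2
[a, k, y] len 3
[a, k, y, h] len 4
[y, h, k] len 3
[k] len 1
[k, y] len 2
Longest all-distinct length: 4.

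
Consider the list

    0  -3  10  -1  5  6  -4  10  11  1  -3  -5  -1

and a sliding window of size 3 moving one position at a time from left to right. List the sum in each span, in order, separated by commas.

7, 6, 14, 10, 7, 12, 17, 22, 9, -7, -9

0 -3 10 → sum 7
-3 10 -1 → sum 6
10 -1 5 → sum 14
-1 5 6 → sum 10
5 6 -4 → sum 7
6 -4 10 → sum 12
-4 10 11 → sum 17
10 11 1 → sum 22
11 1 -3 → sum 9
1 -3 -5 → sum -7
-3 -5 -1 → sum -9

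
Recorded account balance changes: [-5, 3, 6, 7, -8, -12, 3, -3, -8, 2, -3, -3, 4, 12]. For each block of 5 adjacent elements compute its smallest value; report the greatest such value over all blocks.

[-5, 3, 6, 7, -8] → min -8
[3, 6, 7, -8, -12] → min -12
[6, 7, -8, -12, 3] → min -12
[7, -8, -12, 3, -3] → min -12
[-8, -12, 3, -3, -8] → min -12
[-12, 3, -3, -8, 2] → min -12
[3, -3, -8, 2, -3] → min -8
[-3, -8, 2, -3, -3] → min -8
[-8, 2, -3, -3, 4] → min -8
[2, -3, -3, 4, 12] → min -3
Greatest of these is -3.

-3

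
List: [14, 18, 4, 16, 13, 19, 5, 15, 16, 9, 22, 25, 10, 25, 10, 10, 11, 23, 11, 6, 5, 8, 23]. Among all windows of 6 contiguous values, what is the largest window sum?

107

14 18 4 16 13 19 → sum 84
18 4 16 13 19 5 → sum 75
4 16 13 19 5 15 → sum 72
16 13 19 5 15 16 → sum 84
13 19 5 15 16 9 → sum 77
19 5 15 16 9 22 → sum 86
5 15 16 9 22 25 → sum 92
15 16 9 22 25 10 → sum 97
16 9 22 25 10 25 → sum 107
9 22 25 10 25 10 → sum 101
22 25 10 25 10 10 → sum 102
25 10 25 10 10 11 → sum 91
10 25 10 10 11 23 → sum 89
25 10 10 11 23 11 → sum 90
10 10 11 23 11 6 → sum 71
10 11 23 11 6 5 → sum 66
11 23 11 6 5 8 → sum 64
23 11 6 5 8 23 → sum 76
Largest of these is 107.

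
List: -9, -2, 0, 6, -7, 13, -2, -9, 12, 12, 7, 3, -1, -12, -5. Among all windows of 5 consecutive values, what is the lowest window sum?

-9 -2 0 6 -7 → sum -12
-2 0 6 -7 13 → sum 10
0 6 -7 13 -2 → sum 10
6 -7 13 -2 -9 → sum 1
-7 13 -2 -9 12 → sum 7
13 -2 -9 12 12 → sum 26
-2 -9 12 12 7 → sum 20
-9 12 12 7 3 → sum 25
12 12 7 3 -1 → sum 33
12 7 3 -1 -12 → sum 9
7 3 -1 -12 -5 → sum -8
Lowest of these is -12.

-12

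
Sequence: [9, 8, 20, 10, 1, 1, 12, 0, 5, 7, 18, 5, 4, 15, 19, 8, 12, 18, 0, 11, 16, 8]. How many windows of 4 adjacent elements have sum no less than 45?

9 8 20 10 → sum 47  ≥ 45 ✓
8 20 10 1 → sum 39
20 10 1 1 → sum 32
10 1 1 12 → sum 24
1 1 12 0 → sum 14
1 12 0 5 → sum 18
12 0 5 7 → sum 24
0 5 7 18 → sum 30
5 7 18 5 → sum 35
7 18 5 4 → sum 34
18 5 4 15 → sum 42
5 4 15 19 → sum 43
4 15 19 8 → sum 46  ≥ 45 ✓
15 19 8 12 → sum 54  ≥ 45 ✓
19 8 12 18 → sum 57  ≥ 45 ✓
8 12 18 0 → sum 38
12 18 0 11 → sum 41
18 0 11 16 → sum 45  ≥ 45 ✓
0 11 16 8 → sum 35
5 windows satisfy the condition.

5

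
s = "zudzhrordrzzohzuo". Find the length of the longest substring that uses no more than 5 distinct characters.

add z: window [z] (1 distinct), len 1
add u: window [z, u] (2 distinct), len 2
add d: window [z, u, d] (3 distinct), len 3
add z: window [z, u, d, z] (3 distinct), len 4
add h: window [z, u, d, z, h] (4 distinct), len 5
add r: window [z, u, d, z, h, r] (5 distinct), len 6
add o: window [d, z, h, r, o] (5 distinct), len 5
add r: window [d, z, h, r, o, r] (5 distinct), len 6
add d: window [d, z, h, r, o, r, d] (5 distinct), len 7
add r: window [d, z, h, r, o, r, d, r] (5 distinct), len 8
add z: window [d, z, h, r, o, r, d, r, z] (5 distinct), len 9
add z: window [d, z, h, r, o, r, d, r, z, z] (5 distinct), len 10
add o: window [d, z, h, r, o, r, d, r, z, z, o] (5 distinct), len 11
add h: window [d, z, h, r, o, r, d, r, z, z, o, h] (5 distinct), len 12
add z: window [d, z, h, r, o, r, d, r, z, z, o, h, z] (5 distinct), len 13
add u: window [r, z, z, o, h, z, u] (5 distinct), len 7
add o: window [r, z, z, o, h, z, u, o] (5 distinct), len 8
Longest length with ≤5 distinct: 13.

13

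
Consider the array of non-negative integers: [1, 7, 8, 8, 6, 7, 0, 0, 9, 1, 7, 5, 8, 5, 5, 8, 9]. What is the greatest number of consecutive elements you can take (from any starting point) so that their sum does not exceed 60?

Extend to the right; shrink from the left whenever the sum exceeds 60:
→ 1: sum 1, len 1
→ 7: sum 8, len 2
→ 8: sum 16, len 3
→ 8: sum 24, len 4
→ 6: sum 30, len 5
→ 7: sum 37, len 6
→ 0: sum 37, len 7
→ 0: sum 37, len 8
→ 9: sum 46, len 9
→ 1: sum 47, len 10
→ 7: sum 54, len 11
→ 5: sum 59, len 12
→ 8 (dropped 1, 7): sum 59, len 11
→ 5 (dropped 8): sum 56, len 11
→ 5 (dropped 8): sum 53, len 11
→ 8 (dropped 6): sum 55, len 11
→ 9 (dropped 7): sum 57, len 11
Longest length seen: 12.

12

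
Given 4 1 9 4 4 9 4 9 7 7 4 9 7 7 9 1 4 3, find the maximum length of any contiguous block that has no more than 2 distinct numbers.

6

add 4: window [4] (1 distinct), len 1
add 1: window [4, 1] (2 distinct), len 2
add 9: window [1, 9] (2 distinct), len 2
add 4: window [9, 4] (2 distinct), len 2
add 4: window [9, 4, 4] (2 distinct), len 3
add 9: window [9, 4, 4, 9] (2 distinct), len 4
add 4: window [9, 4, 4, 9, 4] (2 distinct), len 5
add 9: window [9, 4, 4, 9, 4, 9] (2 distinct), len 6
add 7: window [9, 7] (2 distinct), len 2
add 7: window [9, 7, 7] (2 distinct), len 3
add 4: window [7, 7, 4] (2 distinct), len 3
add 9: window [4, 9] (2 distinct), len 2
add 7: window [9, 7] (2 distinct), len 2
add 7: window [9, 7, 7] (2 distinct), len 3
add 9: window [9, 7, 7, 9] (2 distinct), len 4
add 1: window [9, 1] (2 distinct), len 2
add 4: window [1, 4] (2 distinct), len 2
add 3: window [4, 3] (2 distinct), len 2
Longest length with ≤2 distinct: 6.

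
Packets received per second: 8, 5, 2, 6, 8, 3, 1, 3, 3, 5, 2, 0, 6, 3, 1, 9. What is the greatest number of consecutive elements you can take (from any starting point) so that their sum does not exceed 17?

7

[8] sum 8 len 1
[8, 5] sum 13 len 2
[8, 5, 2] sum 15 len 3
[5, 2, 6] sum 13 len 3
[2, 6, 8] sum 16 len 3
[6, 8, 3] sum 17 len 3
[8, 3, 1] sum 12 len 3
[8, 3, 1, 3] sum 15 len 4
[3, 1, 3, 3] sum 10 len 4
[3, 1, 3, 3, 5] sum 15 len 5
[3, 1, 3, 3, 5, 2] sum 17 len 6
[3, 1, 3, 3, 5, 2, 0] sum 17 len 7
[3, 5, 2, 0, 6] sum 16 len 5
[5, 2, 0, 6, 3] sum 16 len 5
[5, 2, 0, 6, 3, 1] sum 17 len 6
[3, 1, 9] sum 13 len 3
Longest length seen: 7.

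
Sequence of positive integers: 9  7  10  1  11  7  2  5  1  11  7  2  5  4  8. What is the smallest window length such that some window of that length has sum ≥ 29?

Extend right; whenever the sum reaches 29, record the length and shrink from the left:
add 9: running sum 9 < 29
add 7: running sum 16 < 29
add 10: running sum 26 < 29
add 1: running sum 27 < 29
end 4: [7, 10, 1, 11] sum 29, len 4
end 5: [10, 1, 11, 7] sum 29, len 4
end 6: [10, 1, 11, 7, 2] sum 31, len 5
end 7: [10, 1, 11, 7, 2, 5] sum 36, len 6
end 8: [10, 1, 11, 7, 2, 5, 1] sum 37, len 7
end 9: [11, 7, 2, 5, 1, 11] sum 37, len 6
end 10: [7, 2, 5, 1, 11, 7] sum 33, len 6
end 11: [7, 2, 5, 1, 11, 7, 2] sum 35, len 7
end 12: [5, 1, 11, 7, 2, 5] sum 31, len 6
end 13: [11, 7, 2, 5, 4] sum 29, len 5
end 14: [11, 7, 2, 5, 4, 8] sum 37, len 6
Shortest qualifying length: 4.

4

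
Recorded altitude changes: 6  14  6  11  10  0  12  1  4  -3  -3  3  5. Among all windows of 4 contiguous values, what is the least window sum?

-1

(6, 14, 6, 11) → sum 37
(14, 6, 11, 10) → sum 41
(6, 11, 10, 0) → sum 27
(11, 10, 0, 12) → sum 33
(10, 0, 12, 1) → sum 23
(0, 12, 1, 4) → sum 17
(12, 1, 4, -3) → sum 14
(1, 4, -3, -3) → sum -1
(4, -3, -3, 3) → sum 1
(-3, -3, 3, 5) → sum 2
Least of these is -1.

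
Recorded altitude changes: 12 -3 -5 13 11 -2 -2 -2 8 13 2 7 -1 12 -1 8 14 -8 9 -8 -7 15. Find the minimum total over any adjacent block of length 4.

-14

Each size-4 window and its sum:
[12, -3, -5, 13] → sum 17
[-3, -5, 13, 11] → sum 16
[-5, 13, 11, -2] → sum 17
[13, 11, -2, -2] → sum 20
[11, -2, -2, -2] → sum 5
[-2, -2, -2, 8] → sum 2
[-2, -2, 8, 13] → sum 17
[-2, 8, 13, 2] → sum 21
[8, 13, 2, 7] → sum 30
[13, 2, 7, -1] → sum 21
[2, 7, -1, 12] → sum 20
[7, -1, 12, -1] → sum 17
[-1, 12, -1, 8] → sum 18
[12, -1, 8, 14] → sum 33
[-1, 8, 14, -8] → sum 13
[8, 14, -8, 9] → sum 23
[14, -8, 9, -8] → sum 7
[-8, 9, -8, -7] → sum -14
[9, -8, -7, 15] → sum 9
Minimum of these is -14.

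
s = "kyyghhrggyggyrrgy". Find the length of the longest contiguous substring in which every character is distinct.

3

add k: [k] len 1
add y: [k, y] len 2
add y (repeat y, move left end past it): [y] len 1
add g: [y, g] len 2
add h: [y, g, h] len 3
add h (repeat h, move left end past it): [h] len 1
add r: [h, r] len 2
add g: [h, r, g] len 3
add g (repeat g, move left end past it): [g] len 1
add y: [g, y] len 2
add g (repeat g, move left end past it): [y, g] len 2
add g (repeat g, move left end past it): [g] len 1
add y: [g, y] len 2
add r: [g, y, r] len 3
add r (repeat r, move left end past it): [r] len 1
add g: [r, g] len 2
add y: [r, g, y] len 3
Longest all-distinct length: 3.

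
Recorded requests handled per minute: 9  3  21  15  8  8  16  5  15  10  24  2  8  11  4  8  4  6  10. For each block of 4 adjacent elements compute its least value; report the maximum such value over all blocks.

9 3 21 15 → min 3
3 21 15 8 → min 3
21 15 8 8 → min 8
15 8 8 16 → min 8
8 8 16 5 → min 5
8 16 5 15 → min 5
16 5 15 10 → min 5
5 15 10 24 → min 5
15 10 24 2 → min 2
10 24 2 8 → min 2
24 2 8 11 → min 2
2 8 11 4 → min 2
8 11 4 8 → min 4
11 4 8 4 → min 4
4 8 4 6 → min 4
8 4 6 10 → min 4
Maximum of these is 8.

8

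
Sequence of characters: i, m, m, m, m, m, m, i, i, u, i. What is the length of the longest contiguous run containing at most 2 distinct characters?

add i: window [i] (1 distinct), len 1
add m: window [i, m] (2 distinct), len 2
add m: window [i, m, m] (2 distinct), len 3
add m: window [i, m, m, m] (2 distinct), len 4
add m: window [i, m, m, m, m] (2 distinct), len 5
add m: window [i, m, m, m, m, m] (2 distinct), len 6
add m: window [i, m, m, m, m, m, m] (2 distinct), len 7
add i: window [i, m, m, m, m, m, m, i] (2 distinct), len 8
add i: window [i, m, m, m, m, m, m, i, i] (2 distinct), len 9
add u: window [i, i, u] (2 distinct), len 3
add i: window [i, i, u, i] (2 distinct), len 4
Longest length with ≤2 distinct: 9.

9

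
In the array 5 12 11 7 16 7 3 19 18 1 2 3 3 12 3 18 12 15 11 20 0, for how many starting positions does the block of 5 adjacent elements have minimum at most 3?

5 12 11 7 16 → min 5
12 11 7 16 7 → min 7
11 7 16 7 3 → min 3  ≤ 3 ✓
7 16 7 3 19 → min 3  ≤ 3 ✓
16 7 3 19 18 → min 3  ≤ 3 ✓
7 3 19 18 1 → min 1  ≤ 3 ✓
3 19 18 1 2 → min 1  ≤ 3 ✓
19 18 1 2 3 → min 1  ≤ 3 ✓
18 1 2 3 3 → min 1  ≤ 3 ✓
1 2 3 3 12 → min 1  ≤ 3 ✓
2 3 3 12 3 → min 2  ≤ 3 ✓
3 3 12 3 18 → min 3  ≤ 3 ✓
3 12 3 18 12 → min 3  ≤ 3 ✓
12 3 18 12 15 → min 3  ≤ 3 ✓
3 18 12 15 11 → min 3  ≤ 3 ✓
18 12 15 11 20 → min 11
12 15 11 20 0 → min 0  ≤ 3 ✓
14 windows satisfy the condition.

14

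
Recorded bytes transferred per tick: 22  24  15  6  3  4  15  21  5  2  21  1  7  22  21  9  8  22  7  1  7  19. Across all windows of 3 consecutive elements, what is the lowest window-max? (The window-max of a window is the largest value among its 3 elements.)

6

[22, 24, 15] → max 24
[24, 15, 6] → max 24
[15, 6, 3] → max 15
[6, 3, 4] → max 6
[3, 4, 15] → max 15
[4, 15, 21] → max 21
[15, 21, 5] → max 21
[21, 5, 2] → max 21
[5, 2, 21] → max 21
[2, 21, 1] → max 21
[21, 1, 7] → max 21
[1, 7, 22] → max 22
[7, 22, 21] → max 22
[22, 21, 9] → max 22
[21, 9, 8] → max 21
[9, 8, 22] → max 22
[8, 22, 7] → max 22
[22, 7, 1] → max 22
[7, 1, 7] → max 7
[1, 7, 19] → max 19
Lowest of these is 6.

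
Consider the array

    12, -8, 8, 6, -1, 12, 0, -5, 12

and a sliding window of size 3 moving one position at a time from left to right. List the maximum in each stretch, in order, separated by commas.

Sliding a size-3 window across the 9 values:
(12, -8, 8) → max 12
(-8, 8, 6) → max 8
(8, 6, -1) → max 8
(6, -1, 12) → max 12
(-1, 12, 0) → max 12
(12, 0, -5) → max 12
(0, -5, 12) → max 12

12, 8, 8, 12, 12, 12, 12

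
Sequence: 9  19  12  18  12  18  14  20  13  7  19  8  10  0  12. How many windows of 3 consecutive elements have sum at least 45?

(9, 19, 12) → sum 40
(19, 12, 18) → sum 49  ≥ 45 ✓
(12, 18, 12) → sum 42
(18, 12, 18) → sum 48  ≥ 45 ✓
(12, 18, 14) → sum 44
(18, 14, 20) → sum 52  ≥ 45 ✓
(14, 20, 13) → sum 47  ≥ 45 ✓
(20, 13, 7) → sum 40
(13, 7, 19) → sum 39
(7, 19, 8) → sum 34
(19, 8, 10) → sum 37
(8, 10, 0) → sum 18
(10, 0, 12) → sum 22
4 windows satisfy the condition.

4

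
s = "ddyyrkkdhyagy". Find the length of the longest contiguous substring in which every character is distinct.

[d] len 1
[d] len 1
[d, y] len 2
[y] len 1
[y, r] len 2
[y, r, k] len 3
[k] len 1
[k, d] len 2
[k, d, h] len 3
[k, d, h, y] len 4
[k, d, h, y, a] len 5
[k, d, h, y, a, g] len 6
[a, g, y] len 3
Longest all-distinct length: 6.

6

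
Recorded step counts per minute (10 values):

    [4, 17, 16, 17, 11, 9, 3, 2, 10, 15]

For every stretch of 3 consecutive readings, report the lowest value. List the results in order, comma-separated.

4, 16, 11, 9, 3, 2, 2, 2

[4, 17, 16] → min 4
[17, 16, 17] → min 16
[16, 17, 11] → min 11
[17, 11, 9] → min 9
[11, 9, 3] → min 3
[9, 3, 2] → min 2
[3, 2, 10] → min 2
[2, 10, 15] → min 2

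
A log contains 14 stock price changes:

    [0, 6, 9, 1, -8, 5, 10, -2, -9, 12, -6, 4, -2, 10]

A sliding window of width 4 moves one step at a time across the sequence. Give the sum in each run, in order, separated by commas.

16, 8, 7, 8, 5, 4, 11, -5, 1, 8, 6

0 6 9 1 → sum 16
6 9 1 -8 → sum 8
9 1 -8 5 → sum 7
1 -8 5 10 → sum 8
-8 5 10 -2 → sum 5
5 10 -2 -9 → sum 4
10 -2 -9 12 → sum 11
-2 -9 12 -6 → sum -5
-9 12 -6 4 → sum 1
12 -6 4 -2 → sum 8
-6 4 -2 10 → sum 6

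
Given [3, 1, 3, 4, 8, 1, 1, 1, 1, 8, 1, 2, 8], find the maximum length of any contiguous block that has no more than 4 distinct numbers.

add 3: window [3] (1 distinct), len 1
add 1: window [3, 1] (2 distinct), len 2
add 3: window [3, 1, 3] (2 distinct), len 3
add 4: window [3, 1, 3, 4] (3 distinct), len 4
add 8: window [3, 1, 3, 4, 8] (4 distinct), len 5
add 1: window [3, 1, 3, 4, 8, 1] (4 distinct), len 6
add 1: window [3, 1, 3, 4, 8, 1, 1] (4 distinct), len 7
add 1: window [3, 1, 3, 4, 8, 1, 1, 1] (4 distinct), len 8
add 1: window [3, 1, 3, 4, 8, 1, 1, 1, 1] (4 distinct), len 9
add 8: window [3, 1, 3, 4, 8, 1, 1, 1, 1, 8] (4 distinct), len 10
add 1: window [3, 1, 3, 4, 8, 1, 1, 1, 1, 8, 1] (4 distinct), len 11
add 2: window [4, 8, 1, 1, 1, 1, 8, 1, 2] (4 distinct), len 9
add 8: window [4, 8, 1, 1, 1, 1, 8, 1, 2, 8] (4 distinct), len 10
Longest length with ≤4 distinct: 11.

11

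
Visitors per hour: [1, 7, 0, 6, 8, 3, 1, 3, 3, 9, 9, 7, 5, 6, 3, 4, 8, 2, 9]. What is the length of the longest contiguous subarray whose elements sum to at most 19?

Extend to the right; shrink from the left whenever the sum exceeds 19:
[1] sum 1 len 1
[1, 7] sum 8 len 2
[1, 7, 0] sum 8 len 3
[1, 7, 0, 6] sum 14 len 4
[0, 6, 8] sum 14 len 3
[0, 6, 8, 3] sum 17 len 4
[0, 6, 8, 3, 1] sum 18 len 5
[8, 3, 1, 3] sum 15 len 4
[8, 3, 1, 3, 3] sum 18 len 5
[3, 1, 3, 3, 9] sum 19 len 5
[9, 9] sum 18 len 2
[9, 7] sum 16 len 2
[7, 5] sum 12 len 2
[7, 5, 6] sum 18 len 3
[5, 6, 3] sum 14 len 3
[5, 6, 3, 4] sum 18 len 4
[3, 4, 8] sum 15 len 3
[3, 4, 8, 2] sum 17 len 4
[8, 2, 9] sum 19 len 3
Longest length seen: 5.

5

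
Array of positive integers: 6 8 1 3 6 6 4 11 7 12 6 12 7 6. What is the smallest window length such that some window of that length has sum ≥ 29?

add 6: running sum 6 < 29
add 8: running sum 14 < 29
add 1: running sum 15 < 29
add 3: running sum 18 < 29
add 6: running sum 24 < 29
end 5: [6, 8, 1, 3, 6, 6] sum 30, len 6
end 6: [6, 8, 1, 3, 6, 6, 4] sum 34, len 7
end 7: [3, 6, 6, 4, 11] sum 30, len 5
end 8: [6, 6, 4, 11, 7] sum 34, len 5
end 9: [11, 7, 12] sum 30, len 3
end 10: [11, 7, 12, 6] sum 36, len 4
end 11: [12, 6, 12] sum 30, len 3
end 12: [12, 6, 12, 7] sum 37, len 4
end 13: [6, 12, 7, 6] sum 31, len 4
Shortest qualifying length: 3.

3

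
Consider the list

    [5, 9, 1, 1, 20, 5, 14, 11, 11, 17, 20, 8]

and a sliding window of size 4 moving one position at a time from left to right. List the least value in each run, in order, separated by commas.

1, 1, 1, 1, 5, 5, 11, 11, 8

5 9 1 1 → min 1
9 1 1 20 → min 1
1 1 20 5 → min 1
1 20 5 14 → min 1
20 5 14 11 → min 5
5 14 11 11 → min 5
14 11 11 17 → min 11
11 11 17 20 → min 11
11 17 20 8 → min 8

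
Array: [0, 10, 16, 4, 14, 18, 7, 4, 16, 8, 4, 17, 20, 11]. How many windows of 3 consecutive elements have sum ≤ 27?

[0, 10, 16] → sum 26  ≤ 27 ✓
[10, 16, 4] → sum 30
[16, 4, 14] → sum 34
[4, 14, 18] → sum 36
[14, 18, 7] → sum 39
[18, 7, 4] → sum 29
[7, 4, 16] → sum 27  ≤ 27 ✓
[4, 16, 8] → sum 28
[16, 8, 4] → sum 28
[8, 4, 17] → sum 29
[4, 17, 20] → sum 41
[17, 20, 11] → sum 48
2 windows satisfy the condition.

2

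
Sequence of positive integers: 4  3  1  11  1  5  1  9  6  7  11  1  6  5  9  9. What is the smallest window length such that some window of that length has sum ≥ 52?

Extend right; whenever the sum reaches 52, record the length and shrink from the left:
add 4: running sum 4 < 52
add 3: running sum 7 < 52
add 1: running sum 8 < 52
add 11: running sum 19 < 52
add 1: running sum 20 < 52
add 5: running sum 25 < 52
add 1: running sum 26 < 52
add 9: running sum 35 < 52
add 6: running sum 41 < 52
add 7: running sum 48 < 52
end 10: [1, 11, 1, 5, 1, 9, 6, 7, 11] sum 52, len 9
end 11: [11, 1, 5, 1, 9, 6, 7, 11, 1] sum 52, len 9
end 12: [11, 1, 5, 1, 9, 6, 7, 11, 1, 6] sum 58, len 10
end 13: [1, 5, 1, 9, 6, 7, 11, 1, 6, 5] sum 52, len 10
end 14: [9, 6, 7, 11, 1, 6, 5, 9] sum 54, len 8
end 15: [6, 7, 11, 1, 6, 5, 9, 9] sum 54, len 8
Shortest qualifying length: 8.

8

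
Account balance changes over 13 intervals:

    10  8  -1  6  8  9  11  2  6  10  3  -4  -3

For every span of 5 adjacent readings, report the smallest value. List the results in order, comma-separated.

-1, -1, -1, 2, 2, 2, 2, -4, -4

(10, 8, -1, 6, 8) → min -1
(8, -1, 6, 8, 9) → min -1
(-1, 6, 8, 9, 11) → min -1
(6, 8, 9, 11, 2) → min 2
(8, 9, 11, 2, 6) → min 2
(9, 11, 2, 6, 10) → min 2
(11, 2, 6, 10, 3) → min 2
(2, 6, 10, 3, -4) → min -4
(6, 10, 3, -4, -3) → min -4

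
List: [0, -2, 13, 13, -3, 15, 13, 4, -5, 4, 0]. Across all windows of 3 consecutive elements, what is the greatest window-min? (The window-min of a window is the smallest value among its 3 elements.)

4

[0, -2, 13] → min -2
[-2, 13, 13] → min -2
[13, 13, -3] → min -3
[13, -3, 15] → min -3
[-3, 15, 13] → min -3
[15, 13, 4] → min 4
[13, 4, -5] → min -5
[4, -5, 4] → min -5
[-5, 4, 0] → min -5
Greatest of these is 4.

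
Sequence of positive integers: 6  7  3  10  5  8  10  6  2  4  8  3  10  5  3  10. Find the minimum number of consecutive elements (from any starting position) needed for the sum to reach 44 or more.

7

add 6: running sum 6 < 44
add 7: running sum 13 < 44
add 3: running sum 16 < 44
add 10: running sum 26 < 44
add 5: running sum 31 < 44
add 8: running sum 39 < 44
add 10: shortest ending here [6, 7, 3, 10, 5, 8, 10] sum 49, len 7
add 6: shortest ending here [7, 3, 10, 5, 8, 10, 6] sum 49, len 7
add 2: shortest ending here [3, 10, 5, 8, 10, 6, 2] sum 44, len 7
add 4: shortest ending here [10, 5, 8, 10, 6, 2, 4] sum 45, len 7
add 8: shortest ending here [10, 5, 8, 10, 6, 2, 4, 8] sum 53, len 8
add 3: shortest ending here [5, 8, 10, 6, 2, 4, 8, 3] sum 46, len 8
add 10: shortest ending here [8, 10, 6, 2, 4, 8, 3, 10] sum 51, len 8
add 5: shortest ending here [10, 6, 2, 4, 8, 3, 10, 5] sum 48, len 8
add 3: shortest ending here [10, 6, 2, 4, 8, 3, 10, 5, 3] sum 51, len 9
add 10: shortest ending here [2, 4, 8, 3, 10, 5, 3, 10] sum 45, len 8
Shortest qualifying length: 7.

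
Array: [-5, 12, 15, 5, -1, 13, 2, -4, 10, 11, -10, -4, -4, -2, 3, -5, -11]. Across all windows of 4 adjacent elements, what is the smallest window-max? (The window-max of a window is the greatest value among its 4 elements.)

-2

-5 12 15 5 → max 15
12 15 5 -1 → max 15
15 5 -1 13 → max 15
5 -1 13 2 → max 13
-1 13 2 -4 → max 13
13 2 -4 10 → max 13
2 -4 10 11 → max 11
-4 10 11 -10 → max 11
10 11 -10 -4 → max 11
11 -10 -4 -4 → max 11
-10 -4 -4 -2 → max -2
-4 -4 -2 3 → max 3
-4 -2 3 -5 → max 3
-2 3 -5 -11 → max 3
Smallest of these is -2.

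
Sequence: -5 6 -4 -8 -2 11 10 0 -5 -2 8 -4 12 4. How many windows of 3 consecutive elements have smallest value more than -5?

5

(-5, 6, -4) → min -5
(6, -4, -8) → min -8
(-4, -8, -2) → min -8
(-8, -2, 11) → min -8
(-2, 11, 10) → min -2  > -5 ✓
(11, 10, 0) → min 0  > -5 ✓
(10, 0, -5) → min -5
(0, -5, -2) → min -5
(-5, -2, 8) → min -5
(-2, 8, -4) → min -4  > -5 ✓
(8, -4, 12) → min -4  > -5 ✓
(-4, 12, 4) → min -4  > -5 ✓
5 windows satisfy the condition.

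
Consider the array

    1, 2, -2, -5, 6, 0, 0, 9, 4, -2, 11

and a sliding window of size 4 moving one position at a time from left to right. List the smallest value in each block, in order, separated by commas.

-5, -5, -5, -5, 0, 0, -2, -2

(1, 2, -2, -5) → min -5
(2, -2, -5, 6) → min -5
(-2, -5, 6, 0) → min -5
(-5, 6, 0, 0) → min -5
(6, 0, 0, 9) → min 0
(0, 0, 9, 4) → min 0
(0, 9, 4, -2) → min -2
(9, 4, -2, 11) → min -2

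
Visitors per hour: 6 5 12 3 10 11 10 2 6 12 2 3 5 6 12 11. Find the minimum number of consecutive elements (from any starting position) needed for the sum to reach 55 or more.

7

Extend right; whenever the sum reaches 55, record the length and shrink from the left:
add 6: running sum 6 < 55
add 5: running sum 11 < 55
add 12: running sum 23 < 55
add 3: running sum 26 < 55
add 10: running sum 36 < 55
add 11: running sum 47 < 55
add 10: shortest ending here [6, 5, 12, 3, 10, 11, 10] sum 57, len 7
add 2: shortest ending here [6, 5, 12, 3, 10, 11, 10, 2] sum 59, len 8
add 6: shortest ending here [5, 12, 3, 10, 11, 10, 2, 6] sum 59, len 8
add 12: shortest ending here [12, 3, 10, 11, 10, 2, 6, 12] sum 66, len 8
add 2: shortest ending here [3, 10, 11, 10, 2, 6, 12, 2] sum 56, len 8
add 3: shortest ending here [10, 11, 10, 2, 6, 12, 2, 3] sum 56, len 8
add 5: shortest ending here [10, 11, 10, 2, 6, 12, 2, 3, 5] sum 61, len 9
add 6: shortest ending here [11, 10, 2, 6, 12, 2, 3, 5, 6] sum 57, len 9
add 12: shortest ending here [10, 2, 6, 12, 2, 3, 5, 6, 12] sum 58, len 9
add 11: shortest ending here [6, 12, 2, 3, 5, 6, 12, 11] sum 57, len 8
Shortest qualifying length: 7.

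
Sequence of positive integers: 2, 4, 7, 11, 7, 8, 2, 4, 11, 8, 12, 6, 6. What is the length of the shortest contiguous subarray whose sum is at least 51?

add 2: running sum 2 < 51
add 4: running sum 6 < 51
add 7: running sum 13 < 51
add 11: running sum 24 < 51
add 7: running sum 31 < 51
add 8: running sum 39 < 51
add 2: running sum 41 < 51
add 4: running sum 45 < 51
end 8: [4, 7, 11, 7, 8, 2, 4, 11] sum 54, len 8
end 9: [11, 7, 8, 2, 4, 11, 8] sum 51, len 7
end 10: [7, 8, 2, 4, 11, 8, 12] sum 52, len 7
end 11: [8, 2, 4, 11, 8, 12, 6] sum 51, len 7
end 12: [8, 2, 4, 11, 8, 12, 6, 6] sum 57, len 8
Shortest qualifying length: 7.

7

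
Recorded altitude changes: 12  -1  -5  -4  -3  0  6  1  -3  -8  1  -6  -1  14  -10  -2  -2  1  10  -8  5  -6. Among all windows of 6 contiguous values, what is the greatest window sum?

11

[12, -1, -5, -4, -3, 0] → sum -1
[-1, -5, -4, -3, 0, 6] → sum -7
[-5, -4, -3, 0, 6, 1] → sum -5
[-4, -3, 0, 6, 1, -3] → sum -3
[-3, 0, 6, 1, -3, -8] → sum -7
[0, 6, 1, -3, -8, 1] → sum -3
[6, 1, -3, -8, 1, -6] → sum -9
[1, -3, -8, 1, -6, -1] → sum -16
[-3, -8, 1, -6, -1, 14] → sum -3
[-8, 1, -6, -1, 14, -10] → sum -10
[1, -6, -1, 14, -10, -2] → sum -4
[-6, -1, 14, -10, -2, -2] → sum -7
[-1, 14, -10, -2, -2, 1] → sum 0
[14, -10, -2, -2, 1, 10] → sum 11
[-10, -2, -2, 1, 10, -8] → sum -11
[-2, -2, 1, 10, -8, 5] → sum 4
[-2, 1, 10, -8, 5, -6] → sum 0
Greatest of these is 11.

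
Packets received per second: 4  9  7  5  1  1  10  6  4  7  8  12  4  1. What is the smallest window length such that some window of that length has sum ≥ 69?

11

add 4: running sum 4 < 69
add 9: running sum 13 < 69
add 7: running sum 20 < 69
add 5: running sum 25 < 69
add 1: running sum 26 < 69
add 1: running sum 27 < 69
add 10: running sum 37 < 69
add 6: running sum 43 < 69
add 4: running sum 47 < 69
add 7: running sum 54 < 69
add 8: running sum 62 < 69
end 11: [9, 7, 5, 1, 1, 10, 6, 4, 7, 8, 12] sum 70, len 11
end 12: [9, 7, 5, 1, 1, 10, 6, 4, 7, 8, 12, 4] sum 74, len 12
end 13: [9, 7, 5, 1, 1, 10, 6, 4, 7, 8, 12, 4, 1] sum 75, len 13
Shortest qualifying length: 11.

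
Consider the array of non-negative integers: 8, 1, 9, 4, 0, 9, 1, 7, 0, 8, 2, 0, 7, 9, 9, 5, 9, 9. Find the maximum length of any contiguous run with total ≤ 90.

add 8: [8] sum 8, len 1
add 1: [8, 1] sum 9, len 2
add 9: [8, 1, 9] sum 18, len 3
add 4: [8, 1, 9, 4] sum 22, len 4
add 0: [8, 1, 9, 4, 0] sum 22, len 5
add 9: [8, 1, 9, 4, 0, 9] sum 31, len 6
add 1: [8, 1, 9, 4, 0, 9, 1] sum 32, len 7
add 7: [8, 1, 9, 4, 0, 9, 1, 7] sum 39, len 8
add 0: [8, 1, 9, 4, 0, 9, 1, 7, 0] sum 39, len 9
add 8: [8, 1, 9, 4, 0, 9, 1, 7, 0, 8] sum 47, len 10
add 2: [8, 1, 9, 4, 0, 9, 1, 7, 0, 8, 2] sum 49, len 11
add 0: [8, 1, 9, 4, 0, 9, 1, 7, 0, 8, 2, 0] sum 49, len 12
add 7: [8, 1, 9, 4, 0, 9, 1, 7, 0, 8, 2, 0, 7] sum 56, len 13
add 9: [8, 1, 9, 4, 0, 9, 1, 7, 0, 8, 2, 0, 7, 9] sum 65, len 14
add 9: [8, 1, 9, 4, 0, 9, 1, 7, 0, 8, 2, 0, 7, 9, 9] sum 74, len 15
add 5: [8, 1, 9, 4, 0, 9, 1, 7, 0, 8, 2, 0, 7, 9, 9, 5] sum 79, len 16
add 9: [8, 1, 9, 4, 0, 9, 1, 7, 0, 8, 2, 0, 7, 9, 9, 5, 9] sum 88, len 17
add 9: [1, 9, 4, 0, 9, 1, 7, 0, 8, 2, 0, 7, 9, 9, 5, 9, 9] sum 89, len 17
Longest length seen: 17.

17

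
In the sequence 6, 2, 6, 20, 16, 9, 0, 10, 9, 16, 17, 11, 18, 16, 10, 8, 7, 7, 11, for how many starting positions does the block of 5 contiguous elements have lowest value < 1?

5

6 2 6 20 16 → min 2
2 6 20 16 9 → min 2
6 20 16 9 0 → min 0  < 1 ✓
20 16 9 0 10 → min 0  < 1 ✓
16 9 0 10 9 → min 0  < 1 ✓
9 0 10 9 16 → min 0  < 1 ✓
0 10 9 16 17 → min 0  < 1 ✓
10 9 16 17 11 → min 9
9 16 17 11 18 → min 9
16 17 11 18 16 → min 11
17 11 18 16 10 → min 10
11 18 16 10 8 → min 8
18 16 10 8 7 → min 7
16 10 8 7 7 → min 7
10 8 7 7 11 → min 7
5 windows satisfy the condition.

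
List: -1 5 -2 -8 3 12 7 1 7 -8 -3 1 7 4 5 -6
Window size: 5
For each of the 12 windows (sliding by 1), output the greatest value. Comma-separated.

5, 12, 12, 12, 12, 12, 7, 7, 7, 7, 7, 7

[-1, 5, -2, -8, 3] → max 5
[5, -2, -8, 3, 12] → max 12
[-2, -8, 3, 12, 7] → max 12
[-8, 3, 12, 7, 1] → max 12
[3, 12, 7, 1, 7] → max 12
[12, 7, 1, 7, -8] → max 12
[7, 1, 7, -8, -3] → max 7
[1, 7, -8, -3, 1] → max 7
[7, -8, -3, 1, 7] → max 7
[-8, -3, 1, 7, 4] → max 7
[-3, 1, 7, 4, 5] → max 7
[1, 7, 4, 5, -6] → max 7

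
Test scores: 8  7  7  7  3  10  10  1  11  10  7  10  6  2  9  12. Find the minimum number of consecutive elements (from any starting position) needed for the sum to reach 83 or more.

11

Extend right; whenever the sum reaches 83, record the length and shrink from the left:
add 8: running sum 8 < 83
add 7: running sum 15 < 83
add 7: running sum 22 < 83
add 7: running sum 29 < 83
add 3: running sum 32 < 83
add 10: running sum 42 < 83
add 10: running sum 52 < 83
add 1: running sum 53 < 83
add 11: running sum 64 < 83
add 10: running sum 74 < 83
add 7: running sum 81 < 83
add 10: shortest ending here [7, 7, 7, 3, 10, 10, 1, 11, 10, 7, 10] sum 83, len 11
add 6: shortest ending here [7, 7, 7, 3, 10, 10, 1, 11, 10, 7, 10, 6] sum 89, len 12
add 2: shortest ending here [7, 7, 3, 10, 10, 1, 11, 10, 7, 10, 6, 2] sum 84, len 12
add 9: shortest ending here [7, 3, 10, 10, 1, 11, 10, 7, 10, 6, 2, 9] sum 86, len 12
add 12: shortest ending here [10, 10, 1, 11, 10, 7, 10, 6, 2, 9, 12] sum 88, len 11
Shortest qualifying length: 11.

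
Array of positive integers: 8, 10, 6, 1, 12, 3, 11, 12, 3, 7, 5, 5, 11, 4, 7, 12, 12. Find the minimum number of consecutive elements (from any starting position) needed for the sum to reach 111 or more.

15

add 8: running sum 8 < 111
add 10: running sum 18 < 111
add 6: running sum 24 < 111
add 1: running sum 25 < 111
add 12: running sum 37 < 111
add 3: running sum 40 < 111
add 11: running sum 51 < 111
add 12: running sum 63 < 111
add 3: running sum 66 < 111
add 7: running sum 73 < 111
add 5: running sum 78 < 111
add 5: running sum 83 < 111
add 11: running sum 94 < 111
add 4: running sum 98 < 111
add 7: running sum 105 < 111
end 15: [8, 10, 6, 1, 12, 3, 11, 12, 3, 7, 5, 5, 11, 4, 7, 12] sum 117, len 16
end 16: [6, 1, 12, 3, 11, 12, 3, 7, 5, 5, 11, 4, 7, 12, 12] sum 111, len 15
Shortest qualifying length: 15.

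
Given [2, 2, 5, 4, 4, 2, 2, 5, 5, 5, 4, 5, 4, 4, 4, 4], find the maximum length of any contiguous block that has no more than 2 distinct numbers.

9

add 2: window [2] (1 distinct), len 1
add 2: window [2, 2] (1 distinct), len 2
add 5: window [2, 2, 5] (2 distinct), len 3
add 4: window [5, 4] (2 distinct), len 2
add 4: window [5, 4, 4] (2 distinct), len 3
add 2: window [4, 4, 2] (2 distinct), len 3
add 2: window [4, 4, 2, 2] (2 distinct), len 4
add 5: window [2, 2, 5] (2 distinct), len 3
add 5: window [2, 2, 5, 5] (2 distinct), len 4
add 5: window [2, 2, 5, 5, 5] (2 distinct), len 5
add 4: window [5, 5, 5, 4] (2 distinct), len 4
add 5: window [5, 5, 5, 4, 5] (2 distinct), len 5
add 4: window [5, 5, 5, 4, 5, 4] (2 distinct), len 6
add 4: window [5, 5, 5, 4, 5, 4, 4] (2 distinct), len 7
add 4: window [5, 5, 5, 4, 5, 4, 4, 4] (2 distinct), len 8
add 4: window [5, 5, 5, 4, 5, 4, 4, 4, 4] (2 distinct), len 9
Longest length with ≤2 distinct: 9.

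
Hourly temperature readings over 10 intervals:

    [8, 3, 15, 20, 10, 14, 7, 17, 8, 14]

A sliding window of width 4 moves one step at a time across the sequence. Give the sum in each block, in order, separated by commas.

46, 48, 59, 51, 48, 46, 46

(8, 3, 15, 20) → sum 46
(3, 15, 20, 10) → sum 48
(15, 20, 10, 14) → sum 59
(20, 10, 14, 7) → sum 51
(10, 14, 7, 17) → sum 48
(14, 7, 17, 8) → sum 46
(7, 17, 8, 14) → sum 46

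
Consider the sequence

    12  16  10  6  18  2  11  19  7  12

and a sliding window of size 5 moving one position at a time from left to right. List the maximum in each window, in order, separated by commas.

(12, 16, 10, 6, 18) → max 18
(16, 10, 6, 18, 2) → max 18
(10, 6, 18, 2, 11) → max 18
(6, 18, 2, 11, 19) → max 19
(18, 2, 11, 19, 7) → max 19
(2, 11, 19, 7, 12) → max 19

18, 18, 18, 19, 19, 19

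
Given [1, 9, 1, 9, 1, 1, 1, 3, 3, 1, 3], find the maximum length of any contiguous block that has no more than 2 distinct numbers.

add 1: window [1] (1 distinct), len 1
add 9: window [1, 9] (2 distinct), len 2
add 1: window [1, 9, 1] (2 distinct), len 3
add 9: window [1, 9, 1, 9] (2 distinct), len 4
add 1: window [1, 9, 1, 9, 1] (2 distinct), len 5
add 1: window [1, 9, 1, 9, 1, 1] (2 distinct), len 6
add 1: window [1, 9, 1, 9, 1, 1, 1] (2 distinct), len 7
add 3: window [1, 1, 1, 3] (2 distinct), len 4
add 3: window [1, 1, 1, 3, 3] (2 distinct), len 5
add 1: window [1, 1, 1, 3, 3, 1] (2 distinct), len 6
add 3: window [1, 1, 1, 3, 3, 1, 3] (2 distinct), len 7
Longest length with ≤2 distinct: 7.

7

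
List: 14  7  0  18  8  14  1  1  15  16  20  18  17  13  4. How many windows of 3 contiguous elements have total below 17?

(14, 7, 0) → sum 21
(7, 0, 18) → sum 25
(0, 18, 8) → sum 26
(18, 8, 14) → sum 40
(8, 14, 1) → sum 23
(14, 1, 1) → sum 16  < 17 ✓
(1, 1, 15) → sum 17
(1, 15, 16) → sum 32
(15, 16, 20) → sum 51
(16, 20, 18) → sum 54
(20, 18, 17) → sum 55
(18, 17, 13) → sum 48
(17, 13, 4) → sum 34
1 window satisfy the condition.

1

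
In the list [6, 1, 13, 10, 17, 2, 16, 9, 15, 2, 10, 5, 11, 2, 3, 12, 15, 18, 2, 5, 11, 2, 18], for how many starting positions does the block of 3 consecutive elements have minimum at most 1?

[6, 1, 13] → min 1  ≤ 1 ✓
[1, 13, 10] → min 1  ≤ 1 ✓
[13, 10, 17] → min 10
[10, 17, 2] → min 2
[17, 2, 16] → min 2
[2, 16, 9] → min 2
[16, 9, 15] → min 9
[9, 15, 2] → min 2
[15, 2, 10] → min 2
[2, 10, 5] → min 2
[10, 5, 11] → min 5
[5, 11, 2] → min 2
[11, 2, 3] → min 2
[2, 3, 12] → min 2
[3, 12, 15] → min 3
[12, 15, 18] → min 12
[15, 18, 2] → min 2
[18, 2, 5] → min 2
[2, 5, 11] → min 2
[5, 11, 2] → min 2
[11, 2, 18] → min 2
2 windows satisfy the condition.

2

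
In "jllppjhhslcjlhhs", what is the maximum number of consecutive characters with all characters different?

5

add j: [j] len 1
add l: [j, l] len 2
add l (repeat l, move left end past it): [l] len 1
add p: [l, p] len 2
add p (repeat p, move left end past it): [p] len 1
add j: [p, j] len 2
add h: [p, j, h] len 3
add h (repeat h, move left end past it): [h] len 1
add s: [h, s] len 2
add l: [h, s, l] len 3
add c: [h, s, l, c] len 4
add j: [h, s, l, c, j] len 5
add l (repeat l, move left end past it): [c, j, l] len 3
add h: [c, j, l, h] len 4
add h (repeat h, move left end past it): [h] len 1
add s: [h, s] len 2
Longest all-distinct length: 5.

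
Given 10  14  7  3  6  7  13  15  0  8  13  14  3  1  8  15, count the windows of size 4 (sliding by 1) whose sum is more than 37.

2

10 14 7 3 → sum 34
14 7 3 6 → sum 30
7 3 6 7 → sum 23
3 6 7 13 → sum 29
6 7 13 15 → sum 41  > 37 ✓
7 13 15 0 → sum 35
13 15 0 8 → sum 36
15 0 8 13 → sum 36
0 8 13 14 → sum 35
8 13 14 3 → sum 38  > 37 ✓
13 14 3 1 → sum 31
14 3 1 8 → sum 26
3 1 8 15 → sum 27
2 windows satisfy the condition.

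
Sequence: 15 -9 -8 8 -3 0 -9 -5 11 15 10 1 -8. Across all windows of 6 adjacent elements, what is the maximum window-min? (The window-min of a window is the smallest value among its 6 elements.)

(15, -9, -8, 8, -3, 0) → min -9
(-9, -8, 8, -3, 0, -9) → min -9
(-8, 8, -3, 0, -9, -5) → min -9
(8, -3, 0, -9, -5, 11) → min -9
(-3, 0, -9, -5, 11, 15) → min -9
(0, -9, -5, 11, 15, 10) → min -9
(-9, -5, 11, 15, 10, 1) → min -9
(-5, 11, 15, 10, 1, -8) → min -8
Maximum of these is -8.

-8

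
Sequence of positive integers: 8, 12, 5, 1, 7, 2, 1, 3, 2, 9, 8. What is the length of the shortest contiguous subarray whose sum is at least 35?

6

add 8: running sum 8 < 35
add 12: running sum 20 < 35
add 5: running sum 25 < 35
add 1: running sum 26 < 35
add 7: running sum 33 < 35
end 5: [8, 12, 5, 1, 7, 2] sum 35, len 6
end 6: [8, 12, 5, 1, 7, 2, 1] sum 36, len 7
end 7: [8, 12, 5, 1, 7, 2, 1, 3] sum 39, len 8
end 8: [8, 12, 5, 1, 7, 2, 1, 3, 2] sum 41, len 9
end 9: [12, 5, 1, 7, 2, 1, 3, 2, 9] sum 42, len 9
end 10: [5, 1, 7, 2, 1, 3, 2, 9, 8] sum 38, len 9
Shortest qualifying length: 6.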